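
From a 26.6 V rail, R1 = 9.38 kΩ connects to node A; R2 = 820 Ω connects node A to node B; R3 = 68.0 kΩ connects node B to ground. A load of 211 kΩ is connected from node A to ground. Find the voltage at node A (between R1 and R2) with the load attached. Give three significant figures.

V ≈ 22.5 V

Below node A the series string R2+R3 = 68820 Ω sits in parallel with the 211000 Ω load: 51890 Ω.
V_A = 26.6 × 51890/(9380 + 51890) = 22.5 V.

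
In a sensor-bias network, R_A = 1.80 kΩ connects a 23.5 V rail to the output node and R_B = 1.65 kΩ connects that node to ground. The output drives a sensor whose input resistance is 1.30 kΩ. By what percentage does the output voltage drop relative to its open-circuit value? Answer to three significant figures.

39.8 %

The divider's output (Thévenin) resistance is R_A‖R_B = 0.8609 kΩ.
Fractional drop under load = R_th/(R_th + R_L) = 0.8609 / (0.8609 + 1.30) = 0.3984.
So the output falls by 39.8 %.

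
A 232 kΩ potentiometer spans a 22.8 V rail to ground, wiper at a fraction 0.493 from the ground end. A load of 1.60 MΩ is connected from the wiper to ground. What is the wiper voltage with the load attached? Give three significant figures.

V ≈ 10.8 V

The wiper splits the pot into (1−α)R = 117.6 kΩ above and αR = 114.4 kΩ below.
Lower section ‖ load = 106.7 kΩ.
V_wiper = 22.8 × 106.7/(117.6 + 106.7) = 10.8 V.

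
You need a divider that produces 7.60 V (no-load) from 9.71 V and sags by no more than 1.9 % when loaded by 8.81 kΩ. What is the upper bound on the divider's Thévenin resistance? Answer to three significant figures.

R_th ≤ 171 Ω

Loading drop = R_th/(R_th + R_L) ≤ 0.0190, so R_th ≤ R_L · ε/(1−ε) = 8.81 kΩ × 0.0190/0.9810 = 171 Ω.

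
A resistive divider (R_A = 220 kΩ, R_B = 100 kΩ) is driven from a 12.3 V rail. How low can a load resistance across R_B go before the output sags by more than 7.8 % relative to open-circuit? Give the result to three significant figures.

Output resistance R_th = R_A‖R_B = (220 × 100)/320.0 = 68.75 kΩ.
The fractional drop is R_th/(R_th + R_L); requiring this ≤ 0.0780 gives R_L ≥ R_th(1/0.0780 − 1) = 68.75 × 11.82 = 813 kΩ.

R_L(min) ≈ 813 kΩ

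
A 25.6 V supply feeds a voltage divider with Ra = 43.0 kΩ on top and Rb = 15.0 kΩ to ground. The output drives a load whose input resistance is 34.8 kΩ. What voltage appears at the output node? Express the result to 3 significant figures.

The load sits in parallel with Rb: Rb‖R_L = (15.0 × 34.8) / (15.0 + 34.8) = 10.48 kΩ.
V_out = 25.6 × 10.48 / (43.0 + 10.48) = 25.6 × 10.48/53.48 = 5.02 V.
(Unloaded it would have been 6.62 V.)

V_out ≈ 5.02 V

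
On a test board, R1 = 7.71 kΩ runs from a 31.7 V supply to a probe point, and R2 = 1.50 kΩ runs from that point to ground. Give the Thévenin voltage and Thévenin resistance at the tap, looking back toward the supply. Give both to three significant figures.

V_th = 5.16 V, R_th = 1.26 kΩ

V_th is the open-circuit tap voltage: 31.7 × 1.50/(7.71 + 1.50) = 5.16 V.
With the supply zeroed, R1 and R2 appear in parallel from the tap: R_th = R1‖R2 = (7.71 × 1.50)/9.210 = 1.26 kΩ.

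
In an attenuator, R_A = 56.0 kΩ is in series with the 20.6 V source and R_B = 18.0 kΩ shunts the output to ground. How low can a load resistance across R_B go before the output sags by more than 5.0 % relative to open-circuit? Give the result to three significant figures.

Output resistance R_th = R_A‖R_B = (56.0 × 18.0)/74.00 = 13.62 kΩ.
The fractional drop is R_th/(R_th + R_L); requiring this ≤ 0.0500 gives R_L ≥ R_th(1/0.0500 − 1) = 13.62 × 19.00 = 259 kΩ.

R_L(min) ≈ 259 kΩ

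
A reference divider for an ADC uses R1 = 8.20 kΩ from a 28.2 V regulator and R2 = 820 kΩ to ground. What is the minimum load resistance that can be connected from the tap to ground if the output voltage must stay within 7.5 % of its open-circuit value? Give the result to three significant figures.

R_L(min) ≈ 100 kΩ

Output resistance R_th = R1‖R2 = (8.20 × 820)/828.2 = 8.119 kΩ.
The fractional drop is R_th/(R_th + R_L); requiring this ≤ 0.0750 gives R_L ≥ R_th(1/0.0750 − 1) = 8.119 × 12.33 = 100 kΩ.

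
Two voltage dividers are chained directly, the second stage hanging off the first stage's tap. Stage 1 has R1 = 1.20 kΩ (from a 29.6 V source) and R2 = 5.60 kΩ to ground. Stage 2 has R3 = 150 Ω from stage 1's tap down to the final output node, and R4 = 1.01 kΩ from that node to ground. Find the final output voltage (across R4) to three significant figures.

Stage 2 presents R3+R4 = 1160 Ω as a load on stage 1's tap.
Stage 1's lower leg becomes R2‖(R3+R4) = 960.9 Ω, so V_mid = 29.6 × 960.9/2161 = 13.16 V.
Stage 2 is itself unloaded: V_out = V_mid × R4/(R3+R4) = 13.16 × 1010/1160 = 11.5 V.

V_out ≈ 11.5 V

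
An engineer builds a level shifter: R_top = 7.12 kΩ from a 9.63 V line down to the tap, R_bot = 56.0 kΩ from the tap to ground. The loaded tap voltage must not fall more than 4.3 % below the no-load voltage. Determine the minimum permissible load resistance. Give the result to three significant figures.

Output resistance R_th = R_top‖R_bot = (7.12 × 56.0)/63.12 = 6.317 kΩ.
The fractional drop is R_th/(R_th + R_L); requiring this ≤ 0.0430 gives R_L ≥ R_th(1/0.0430 − 1) = 6.317 × 22.26 = 141 kΩ.

R_L(min) ≈ 141 kΩ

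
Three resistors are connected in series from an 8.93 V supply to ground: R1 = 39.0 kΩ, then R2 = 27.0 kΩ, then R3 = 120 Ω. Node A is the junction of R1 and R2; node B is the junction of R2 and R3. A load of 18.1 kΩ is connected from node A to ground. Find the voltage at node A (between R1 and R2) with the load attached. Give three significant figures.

V ≈ 1.94 V

Below node A the series string R2+R3 = 27120 Ω sits in parallel with the 18100 Ω load: 10860 Ω.
V_A = 8.93 × 10860/(39000 + 10860) = 1.94 V.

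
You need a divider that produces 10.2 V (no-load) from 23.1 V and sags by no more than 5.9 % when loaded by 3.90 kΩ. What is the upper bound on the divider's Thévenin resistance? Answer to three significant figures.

Loading drop = R_th/(R_th + R_L) ≤ 0.0590, so R_th ≤ R_L · ε/(1−ε) = 3.90 kΩ × 0.0590/0.9410 = 245 Ω.
(Any R1, R2 with R2/(R1+R2) = 0.442 and R1‖R2 ≤ 245 Ω will meet the spec.)

R_th ≤ 245 Ω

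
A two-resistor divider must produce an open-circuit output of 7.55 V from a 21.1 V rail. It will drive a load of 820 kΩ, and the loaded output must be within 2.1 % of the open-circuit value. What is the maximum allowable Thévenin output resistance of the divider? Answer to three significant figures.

R_th ≤ 17.6 kΩ

Loading drop = R_th/(R_th + R_L) ≤ 0.0210, so R_th ≤ R_L · ε/(1−ε) = 820 kΩ × 0.0210/0.9790 = 17.6 kΩ.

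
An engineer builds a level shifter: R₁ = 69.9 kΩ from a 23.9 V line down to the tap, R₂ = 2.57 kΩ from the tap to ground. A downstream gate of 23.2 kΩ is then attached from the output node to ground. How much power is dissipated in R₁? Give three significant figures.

Total resistance from the source is R₁ + (R₂‖R_L) = 72.21 kΩ, so I = 23.9/72.21 kΩ = 0.3310 mA.
P = I²·R₁ = (0.3310 mA)² × 69.9 kΩ = 7.66 mW.

P ≈ 7.66 mW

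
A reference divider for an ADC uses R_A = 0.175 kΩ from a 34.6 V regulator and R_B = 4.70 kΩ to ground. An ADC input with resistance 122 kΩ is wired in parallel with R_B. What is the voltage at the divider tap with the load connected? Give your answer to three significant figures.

The load sits in parallel with R_B: R_B‖R_L = (4700 × 122000) / (4700 + 122000) = 4526 Ω.
V_out = 34.6 × 4526 / (175 + 4526) = 34.6 × 4526/4701 = 33.3 V.
(Unloaded it would have been 33.4 V.)

V_out ≈ 33.3 V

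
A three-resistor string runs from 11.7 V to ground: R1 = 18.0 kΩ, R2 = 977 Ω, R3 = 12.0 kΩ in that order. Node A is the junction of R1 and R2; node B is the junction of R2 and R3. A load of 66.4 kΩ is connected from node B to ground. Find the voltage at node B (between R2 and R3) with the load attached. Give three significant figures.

V ≈ 4.08 V

At node B, R3 is in parallel with the load: R3‖R_L = 10160 Ω.
Below node A the resistance is R2 + (R3‖R_L) = 11140 Ω, so V_A = 11.7 × 11140/29140 = 4.473 V.
Then V_B = V_A × (R3‖R_L)/(R2 + R3‖R_L) = 4.473 × 10160/11140 = 4.08 V.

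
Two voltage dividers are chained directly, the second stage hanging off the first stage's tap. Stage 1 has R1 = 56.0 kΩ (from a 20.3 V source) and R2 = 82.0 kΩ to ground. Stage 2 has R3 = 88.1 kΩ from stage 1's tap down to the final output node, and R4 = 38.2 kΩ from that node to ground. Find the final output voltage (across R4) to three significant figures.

Stage 2 presents R3+R4 = 126.3 kΩ as a load on stage 1's tap.
Stage 1's lower leg becomes R2‖(R3+R4) = 49.72 kΩ, so V_mid = 20.3 × 49.72/105.7 = 9.547 V.
Stage 2 is itself unloaded: V_out = V_mid × R4/(R3+R4) = 9.547 × 38.2/126.3 = 2.89 V.

V_out ≈ 2.89 V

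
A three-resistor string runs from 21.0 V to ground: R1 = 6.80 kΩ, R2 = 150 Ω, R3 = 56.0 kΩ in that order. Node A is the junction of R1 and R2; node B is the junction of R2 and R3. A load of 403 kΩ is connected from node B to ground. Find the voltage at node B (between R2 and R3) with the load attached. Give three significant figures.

V ≈ 18.4 V

At node B, R3 is in parallel with the load: R3‖R_L = 49170 Ω.
Below node A the resistance is R2 + (R3‖R_L) = 49320 Ω, so V_A = 21.0 × 49320/56120 = 18.46 V.
Then V_B = V_A × (R3‖R_L)/(R2 + R3‖R_L) = 18.46 × 49170/49320 = 18.4 V.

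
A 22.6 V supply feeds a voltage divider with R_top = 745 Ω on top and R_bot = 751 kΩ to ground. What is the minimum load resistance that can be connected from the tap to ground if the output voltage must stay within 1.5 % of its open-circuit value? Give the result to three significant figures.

Output resistance R_th = R_top‖R_bot = (745 × 751000)/751700 = 744.3 Ω.
The fractional drop is R_th/(R_th + R_L); requiring this ≤ 0.0150 gives R_L ≥ R_th(1/0.0150 − 1) = 744.3 × 65.67 = 48.9 kΩ.

R_L(min) ≈ 48.9 kΩ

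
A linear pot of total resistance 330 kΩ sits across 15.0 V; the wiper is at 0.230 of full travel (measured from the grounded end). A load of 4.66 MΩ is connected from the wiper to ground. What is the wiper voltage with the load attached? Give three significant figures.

V ≈ 3.41 V

The wiper splits the pot into (1−α)R = 254.1 kΩ above and αR = 75.90 kΩ below.
Lower section ‖ load = 74.68 kΩ.
V_wiper = 15.0 × 74.68/(254.1 + 74.68) = 3.41 V.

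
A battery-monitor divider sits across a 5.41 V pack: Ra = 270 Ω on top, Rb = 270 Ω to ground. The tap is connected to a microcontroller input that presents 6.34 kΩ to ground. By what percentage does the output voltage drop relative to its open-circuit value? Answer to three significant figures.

2.08 %

The divider's output (Thévenin) resistance is Ra‖Rb = 135.0 Ω.
Fractional drop under load = R_th/(R_th + R_L) = 135.0 / (135.0 + 6340) = 0.02085.
So the output falls by 2.08 %.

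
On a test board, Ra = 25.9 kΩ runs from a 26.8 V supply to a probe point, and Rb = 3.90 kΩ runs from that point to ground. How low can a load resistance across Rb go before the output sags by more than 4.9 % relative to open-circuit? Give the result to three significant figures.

Output resistance R_th = Ra‖Rb = (25.9 × 3.90)/29.80 = 3.390 kΩ.
The fractional drop is R_th/(R_th + R_L); requiring this ≤ 0.0490 gives R_L ≥ R_th(1/0.0490 − 1) = 3.390 × 19.41 = 65.8 kΩ.

R_L(min) ≈ 65.8 kΩ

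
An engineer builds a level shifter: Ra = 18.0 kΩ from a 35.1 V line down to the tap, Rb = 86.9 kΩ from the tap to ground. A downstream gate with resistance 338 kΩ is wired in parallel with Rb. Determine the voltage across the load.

The load sits in parallel with Rb: Rb‖R_L = (86.9 × 338) / (86.9 + 338) = 69.13 kΩ.
V_out = 35.1 × 69.13 / (18.0 + 69.13) = 35.1 × 69.13/87.13 = 27.8 V.

V_out ≈ 27.8 V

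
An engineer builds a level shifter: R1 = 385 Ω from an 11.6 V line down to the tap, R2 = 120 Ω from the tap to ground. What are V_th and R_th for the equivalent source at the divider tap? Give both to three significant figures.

V_th = 2.76 V, R_th = 91.5 Ω

V_th is the open-circuit tap voltage: 11.6 × 120/(385 + 120) = 2.76 V.
With the supply zeroed, R1 and R2 appear in parallel from the tap: R_th = R1‖R2 = (385 × 120)/505.0 = 91.5 Ω.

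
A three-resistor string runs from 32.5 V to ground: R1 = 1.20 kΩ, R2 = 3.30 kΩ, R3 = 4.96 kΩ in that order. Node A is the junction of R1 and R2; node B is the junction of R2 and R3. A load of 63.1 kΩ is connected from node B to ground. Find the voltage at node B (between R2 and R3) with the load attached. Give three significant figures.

At node B, R3 is in parallel with the load: R3‖R_L = 4.599 kΩ.
Below node A the resistance is R2 + (R3‖R_L) = 7.899 kΩ, so V_A = 32.5 × 7.899/9.099 = 28.21 V.
Then V_B = V_A × (R3‖R_L)/(R2 + R3‖R_L) = 28.21 × 4.599/7.899 = 16.4 V.

V ≈ 16.4 V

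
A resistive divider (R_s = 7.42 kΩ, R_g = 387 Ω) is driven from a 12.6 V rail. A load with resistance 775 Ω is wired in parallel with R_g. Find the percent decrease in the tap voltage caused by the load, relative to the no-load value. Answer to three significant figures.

Unloaded V = 12.6 × 387/7807 = 0.6246 V.
Loaded: R_g‖R_L = 258.1 Ω, giving V = 12.6 × 258.1/7678 = 0.4236 V.
Drop = (0.6246 − 0.4236) / 0.6246 = 32.2 %.

32.2 %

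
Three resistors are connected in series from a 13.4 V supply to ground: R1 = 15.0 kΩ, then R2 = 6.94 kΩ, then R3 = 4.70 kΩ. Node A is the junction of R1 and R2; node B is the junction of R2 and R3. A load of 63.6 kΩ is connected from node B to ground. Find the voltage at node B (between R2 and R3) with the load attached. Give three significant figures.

V ≈ 2.23 V

At node B, R3 is in parallel with the load: R3‖R_L = 4.377 kΩ.
Below node A the resistance is R2 + (R3‖R_L) = 11.32 kΩ, so V_A = 13.4 × 11.32/26.32 = 5.762 V.
Then V_B = V_A × (R3‖R_L)/(R2 + R3‖R_L) = 5.762 × 4.377/11.32 = 2.23 V.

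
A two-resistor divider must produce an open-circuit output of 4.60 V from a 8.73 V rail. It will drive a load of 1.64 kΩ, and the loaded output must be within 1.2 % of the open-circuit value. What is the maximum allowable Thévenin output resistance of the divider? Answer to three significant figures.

R_th ≤ 19.9 Ω

Loading drop = R_th/(R_th + R_L) ≤ 0.0120, so R_th ≤ R_L · ε/(1−ε) = 1.64 kΩ × 0.0120/0.9880 = 19.9 Ω.
(Any R1, R2 with R2/(R1+R2) = 0.527 and R1‖R2 ≤ 19.9 Ω will meet the spec.)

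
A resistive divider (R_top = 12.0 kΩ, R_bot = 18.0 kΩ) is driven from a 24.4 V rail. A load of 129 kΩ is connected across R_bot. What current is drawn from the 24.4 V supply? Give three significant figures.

I ≈ 0.878 mA

R_bot‖R_L = 15.80 kΩ, so the source sees R_top + R_bot‖R_L = 27.80 kΩ.
I = 24.4 V / 27.80 kΩ = 0.878 mA.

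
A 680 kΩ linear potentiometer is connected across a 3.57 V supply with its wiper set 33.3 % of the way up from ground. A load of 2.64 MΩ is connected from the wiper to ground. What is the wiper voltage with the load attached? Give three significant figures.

The wiper splits the pot into (1−α)R = 453.6 kΩ above and αR = 226.4 kΩ below.
Lower section ‖ load = 208.6 kΩ.
V_wiper = 3.57 × 208.6/(453.6 + 208.6) = 1.12 V.

V ≈ 1.12 V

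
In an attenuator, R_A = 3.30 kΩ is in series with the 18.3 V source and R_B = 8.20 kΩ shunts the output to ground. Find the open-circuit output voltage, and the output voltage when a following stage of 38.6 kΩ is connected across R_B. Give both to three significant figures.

Open-circuit: V = 18.3 × 8.20/(3.30 + 8.20) = 13.0 V.
With the load, R_B becomes R_B‖R_L = 6.763 kΩ, so V = 18.3 × 6.763/10.06 = 12.3 V.

Unloaded: 13.0 V; loaded: 12.3 V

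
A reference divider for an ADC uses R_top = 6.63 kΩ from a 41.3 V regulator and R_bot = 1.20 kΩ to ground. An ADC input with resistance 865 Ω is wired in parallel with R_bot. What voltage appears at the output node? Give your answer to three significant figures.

V_out ≈ 2.91 V

The load sits in parallel with R_bot: R_bot‖R_L = (1200 × 865) / (1200 + 865) = 502.7 Ω.
V_out = 41.3 × 502.7 / (6630 + 502.7) = 41.3 × 502.7/7133 = 2.91 V.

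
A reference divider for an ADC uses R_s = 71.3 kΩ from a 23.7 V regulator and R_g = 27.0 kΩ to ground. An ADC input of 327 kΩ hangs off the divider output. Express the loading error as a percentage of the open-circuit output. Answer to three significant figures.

The divider's output (Thévenin) resistance is R_s‖R_g = 19.58 kΩ.
Fractional drop under load = R_th/(R_th + R_L) = 19.58 / (19.58 + 327) = 0.05651.
So the output falls by 5.65 %.

5.65 %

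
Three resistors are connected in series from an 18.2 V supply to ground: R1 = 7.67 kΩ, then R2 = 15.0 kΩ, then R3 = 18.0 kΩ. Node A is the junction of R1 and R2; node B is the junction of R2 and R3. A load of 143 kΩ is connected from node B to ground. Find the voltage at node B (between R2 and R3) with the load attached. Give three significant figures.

V ≈ 7.53 V

At node B, R3 is in parallel with the load: R3‖R_L = 15.99 kΩ.
Below node A the resistance is R2 + (R3‖R_L) = 30.99 kΩ, so V_A = 18.2 × 30.99/38.66 = 14.59 V.
Then V_B = V_A × (R3‖R_L)/(R2 + R3‖R_L) = 14.59 × 15.99/30.99 = 7.53 V.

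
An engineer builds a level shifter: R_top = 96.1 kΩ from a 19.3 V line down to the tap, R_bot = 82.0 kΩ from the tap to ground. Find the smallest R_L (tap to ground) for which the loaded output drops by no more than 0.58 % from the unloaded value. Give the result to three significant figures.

R_L(min) ≈ 7.58 MΩ

Output resistance R_th = R_top‖R_bot = (96.1 × 82.0)/178.1 = 44.25 kΩ.
The fractional drop is R_th/(R_th + R_L); requiring this ≤ 0.00580 gives R_L ≥ R_th(1/0.00580 − 1) = 44.25 × 171.4 = 7.58 MΩ.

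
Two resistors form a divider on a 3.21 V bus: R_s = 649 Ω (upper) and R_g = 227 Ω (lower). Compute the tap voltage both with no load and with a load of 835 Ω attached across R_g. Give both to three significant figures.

Unloaded: 0.832 V; loaded: 0.692 V

Open-circuit: V = 3.21 × 227/(649 + 227) = 0.832 V.
With the load, R_g becomes R_g‖R_L = 178.5 Ω, so V = 3.21 × 178.5/827.5 = 0.692 V.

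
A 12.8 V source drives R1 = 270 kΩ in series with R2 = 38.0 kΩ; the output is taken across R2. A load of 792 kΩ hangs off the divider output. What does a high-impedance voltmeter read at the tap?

V_out ≈ 1.52 V

The load sits in parallel with R2: R2‖R_L = (38.0 × 792) / (38.0 + 792) = 36.26 kΩ.
V_out = 12.8 × 36.26 / (270 + 36.26) = 12.8 × 36.26/306.3 = 1.52 V.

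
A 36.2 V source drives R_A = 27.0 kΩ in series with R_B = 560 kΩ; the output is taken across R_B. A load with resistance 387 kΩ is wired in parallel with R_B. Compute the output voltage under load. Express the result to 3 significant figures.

V_out ≈ 32.4 V

The load sits in parallel with R_B: R_B‖R_L = (560 × 387) / (560 + 387) = 228.8 kΩ.
V_out = 36.2 × 228.8 / (27.0 + 228.8) = 36.2 × 228.8/255.8 = 32.4 V.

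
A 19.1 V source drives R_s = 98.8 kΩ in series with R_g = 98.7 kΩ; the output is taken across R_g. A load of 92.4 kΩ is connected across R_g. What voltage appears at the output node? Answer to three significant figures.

V_out ≈ 6.22 V

The load sits in parallel with R_g: R_g‖R_L = (98.7 × 92.4) / (98.7 + 92.4) = 47.72 kΩ.
V_out = 19.1 × 47.72 / (98.8 + 47.72) = 19.1 × 47.72/146.5 = 6.22 V.
(Unloaded it would have been 9.55 V.)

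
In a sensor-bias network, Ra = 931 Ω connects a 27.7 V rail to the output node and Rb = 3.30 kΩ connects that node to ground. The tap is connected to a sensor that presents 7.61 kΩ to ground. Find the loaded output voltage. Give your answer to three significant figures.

V_out ≈ 19.7 V

The load sits in parallel with Rb: Rb‖R_L = (3300 × 7610) / (3300 + 7610) = 2302 Ω.
V_out = 27.7 × 2302 / (931 + 2302) = 27.7 × 2302/3233 = 19.7 V.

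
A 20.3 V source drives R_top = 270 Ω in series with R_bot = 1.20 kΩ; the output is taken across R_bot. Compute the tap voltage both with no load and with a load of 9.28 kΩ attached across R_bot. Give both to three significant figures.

Unloaded: 16.6 V; loaded: 16.2 V

Open-circuit: V = 20.3 × 1200/(270 + 1200) = 16.6 V.
With the load, R_bot becomes R_bot‖R_L = 1063 Ω, so V = 20.3 × 1063/1333 = 16.2 V.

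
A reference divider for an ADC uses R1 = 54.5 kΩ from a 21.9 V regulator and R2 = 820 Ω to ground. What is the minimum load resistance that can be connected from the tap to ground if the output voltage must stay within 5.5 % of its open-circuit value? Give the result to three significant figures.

Output resistance R_th = R1‖R2 = (54500 × 820)/55320 = 807.8 Ω.
The fractional drop is R_th/(R_th + R_L); requiring this ≤ 0.0550 gives R_L ≥ R_th(1/0.0550 − 1) = 807.8 × 17.18 = 13.9 kΩ.

R_L(min) ≈ 13.9 kΩ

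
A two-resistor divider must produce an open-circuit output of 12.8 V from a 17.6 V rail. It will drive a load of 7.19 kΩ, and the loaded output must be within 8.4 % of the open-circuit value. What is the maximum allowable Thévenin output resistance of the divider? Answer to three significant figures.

Loading drop = R_th/(R_th + R_L) ≤ 0.0840, so R_th ≤ R_L · ε/(1−ε) = 7.19 kΩ × 0.0840/0.9160 = 659 Ω.

R_th ≤ 659 Ω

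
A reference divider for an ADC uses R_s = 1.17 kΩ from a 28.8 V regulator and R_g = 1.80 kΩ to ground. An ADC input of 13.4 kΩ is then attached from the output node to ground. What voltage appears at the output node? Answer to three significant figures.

The load sits in parallel with R_g: R_g‖R_L = (1.80 × 13.4) / (1.80 + 13.4) = 1.587 kΩ.
V_out = 28.8 × 1.587 / (1.17 + 1.587) = 28.8 × 1.587/2.757 = 16.6 V.

V_out ≈ 16.6 V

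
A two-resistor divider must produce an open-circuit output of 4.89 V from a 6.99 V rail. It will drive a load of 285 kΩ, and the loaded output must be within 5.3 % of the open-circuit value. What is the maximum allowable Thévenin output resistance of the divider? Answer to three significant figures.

R_th ≤ 16.0 kΩ

Loading drop = R_th/(R_th + R_L) ≤ 0.0530, so R_th ≤ R_L · ε/(1−ε) = 285 kΩ × 0.0530/0.9470 = 16.0 kΩ.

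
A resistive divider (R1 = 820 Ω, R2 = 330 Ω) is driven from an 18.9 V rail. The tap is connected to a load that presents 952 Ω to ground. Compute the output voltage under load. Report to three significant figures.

V_out ≈ 4.35 V

The load sits in parallel with R2: R2‖R_L = (330 × 952) / (330 + 952) = 245.1 Ω.
V_out = 18.9 × 245.1 / (820 + 245.1) = 18.9 × 245.1/1065 = 4.35 V.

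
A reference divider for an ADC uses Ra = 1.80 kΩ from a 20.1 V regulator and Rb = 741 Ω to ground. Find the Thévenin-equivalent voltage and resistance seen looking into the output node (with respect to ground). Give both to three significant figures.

V_th is the open-circuit tap voltage: 20.1 × 741/(1800 + 741) = 5.86 V.
With the supply zeroed, Ra and Rb appear in parallel from the tap: R_th = Ra‖Rb = (1800 × 741)/2541 = 525 Ω.

V_th = 5.86 V, R_th = 525 Ω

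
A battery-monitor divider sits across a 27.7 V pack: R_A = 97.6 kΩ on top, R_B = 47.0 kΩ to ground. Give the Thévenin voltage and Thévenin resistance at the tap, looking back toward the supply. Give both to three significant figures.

V_th = 9.00 V, R_th = 31.7 kΩ

V_th is the open-circuit tap voltage: 27.7 × 47.0/(97.6 + 47.0) = 9.00 V.
With the supply zeroed, R_A and R_B appear in parallel from the tap: R_th = R_A‖R_B = (97.6 × 47.0)/144.6 = 31.7 kΩ.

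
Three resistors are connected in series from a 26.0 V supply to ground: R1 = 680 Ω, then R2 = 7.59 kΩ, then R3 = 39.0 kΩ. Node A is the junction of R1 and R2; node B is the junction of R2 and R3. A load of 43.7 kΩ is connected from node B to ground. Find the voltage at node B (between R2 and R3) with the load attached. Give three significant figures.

At node B, R3 is in parallel with the load: R3‖R_L = 20610 Ω.
Below node A the resistance is R2 + (R3‖R_L) = 28200 Ω, so V_A = 26.0 × 28200/28880 = 25.39 V.
Then V_B = V_A × (R3‖R_L)/(R2 + R3‖R_L) = 25.39 × 20610/28200 = 18.6 V.

V ≈ 18.6 V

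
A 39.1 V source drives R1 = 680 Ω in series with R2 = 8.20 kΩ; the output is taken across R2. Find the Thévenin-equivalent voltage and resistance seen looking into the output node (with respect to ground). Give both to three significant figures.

V_th = 36.1 V, R_th = 628 Ω

V_th is the open-circuit tap voltage: 39.1 × 8200/(680 + 8200) = 36.1 V.
With the supply zeroed, R1 and R2 appear in parallel from the tap: R_th = R1‖R2 = (680 × 8200)/8880 = 628 Ω.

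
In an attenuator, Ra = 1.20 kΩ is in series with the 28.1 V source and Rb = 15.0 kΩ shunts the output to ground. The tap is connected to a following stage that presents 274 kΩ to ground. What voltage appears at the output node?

The load sits in parallel with Rb: Rb‖R_L = (15.0 × 274) / (15.0 + 274) = 14.22 kΩ.
V_out = 28.1 × 14.22 / (1.20 + 14.22) = 28.1 × 14.22/15.42 = 25.9 V.

V_out ≈ 25.9 V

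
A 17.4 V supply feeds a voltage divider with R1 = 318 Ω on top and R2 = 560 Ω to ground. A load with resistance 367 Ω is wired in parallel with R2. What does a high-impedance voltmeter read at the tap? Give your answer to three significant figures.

V_out ≈ 7.15 V

The load sits in parallel with R2: R2‖R_L = (560 × 367) / (560 + 367) = 221.7 Ω.
V_out = 17.4 × 221.7 / (318 + 221.7) = 17.4 × 221.7/539.7 = 7.15 V.
(Unloaded it would have been 11.1 V.)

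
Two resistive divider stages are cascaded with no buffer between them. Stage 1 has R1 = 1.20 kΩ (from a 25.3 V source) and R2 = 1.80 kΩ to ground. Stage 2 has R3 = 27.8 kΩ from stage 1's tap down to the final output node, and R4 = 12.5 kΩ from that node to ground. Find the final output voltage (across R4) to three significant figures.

V_out ≈ 4.63 V

Stage 2 presents R3+R4 = 40.30 kΩ as a load on stage 1's tap.
Stage 1's lower leg becomes R2‖(R3+R4) = 1.723 kΩ, so V_mid = 25.3 × 1.723/2.923 = 14.91 V.
Stage 2 is itself unloaded: V_out = V_mid × R4/(R3+R4) = 14.91 × 12.5/40.30 = 4.63 V.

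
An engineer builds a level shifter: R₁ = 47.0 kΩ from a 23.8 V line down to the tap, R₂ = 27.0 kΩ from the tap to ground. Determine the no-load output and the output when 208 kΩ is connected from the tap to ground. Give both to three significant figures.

Open-circuit: V = 23.8 × 27.0/(47.0 + 27.0) = 8.68 V.
With the load, R₂ becomes R₂‖R_L = 23.90 kΩ, so V = 23.8 × 23.90/70.90 = 8.02 V.

Unloaded: 8.68 V; loaded: 8.02 V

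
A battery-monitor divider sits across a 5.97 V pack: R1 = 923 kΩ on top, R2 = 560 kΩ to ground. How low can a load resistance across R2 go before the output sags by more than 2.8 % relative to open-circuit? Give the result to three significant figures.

R_L(min) ≈ 12.1 MΩ

Output resistance R_th = R1‖R2 = (923 × 560)/1483 = 348.5 kΩ.
The fractional drop is R_th/(R_th + R_L); requiring this ≤ 0.0280 gives R_L ≥ R_th(1/0.0280 − 1) = 348.5 × 34.71 = 12.1 MΩ.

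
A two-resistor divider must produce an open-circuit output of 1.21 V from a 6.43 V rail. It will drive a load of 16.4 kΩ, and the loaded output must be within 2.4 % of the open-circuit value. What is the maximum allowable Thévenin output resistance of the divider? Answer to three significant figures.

R_th ≤ 403 Ω

Loading drop = R_th/(R_th + R_L) ≤ 0.0240, so R_th ≤ R_L · ε/(1−ε) = 16.4 kΩ × 0.0240/0.9760 = 403 Ω.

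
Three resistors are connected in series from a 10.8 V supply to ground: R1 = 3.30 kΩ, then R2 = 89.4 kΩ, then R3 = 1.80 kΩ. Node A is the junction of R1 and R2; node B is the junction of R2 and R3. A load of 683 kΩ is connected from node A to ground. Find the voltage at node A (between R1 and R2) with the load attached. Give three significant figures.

Below node A the series string R2+R3 = 91.20 kΩ sits in parallel with the 683 kΩ load: 80.46 kΩ.
V_A = 10.8 × 80.46/(3.30 + 80.46) = 10.4 V.

V ≈ 10.4 V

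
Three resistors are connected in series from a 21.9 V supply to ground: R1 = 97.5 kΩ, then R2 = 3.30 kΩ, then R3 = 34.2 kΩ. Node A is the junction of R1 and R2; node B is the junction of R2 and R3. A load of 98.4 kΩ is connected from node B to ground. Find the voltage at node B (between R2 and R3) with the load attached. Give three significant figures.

V ≈ 4.40 V

At node B, R3 is in parallel with the load: R3‖R_L = 25.38 kΩ.
Below node A the resistance is R2 + (R3‖R_L) = 28.68 kΩ, so V_A = 21.9 × 28.68/126.2 = 4.978 V.
Then V_B = V_A × (R3‖R_L)/(R2 + R3‖R_L) = 4.978 × 25.38/28.68 = 4.40 V.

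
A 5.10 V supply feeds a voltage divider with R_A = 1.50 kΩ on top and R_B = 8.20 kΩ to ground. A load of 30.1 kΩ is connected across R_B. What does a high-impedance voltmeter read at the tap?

The load sits in parallel with R_B: R_B‖R_L = (8.20 × 30.1) / (8.20 + 30.1) = 6.444 kΩ.
V_out = 5.10 × 6.444 / (1.50 + 6.444) = 5.10 × 6.444/7.944 = 4.14 V.
(Unloaded it would have been 4.31 V.)

V_out ≈ 4.14 V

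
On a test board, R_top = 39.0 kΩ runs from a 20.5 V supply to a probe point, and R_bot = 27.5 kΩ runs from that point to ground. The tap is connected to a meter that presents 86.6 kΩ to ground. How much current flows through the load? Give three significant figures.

I_L ≈ 0.0825 mA

R_bot‖R_L = 20.87 kΩ; V_out = 20.5 × 20.87/59.87 = 7.147 V.
I_L = V_out / R_L = 7.147 / 86.6 kΩ = 0.0825 mA.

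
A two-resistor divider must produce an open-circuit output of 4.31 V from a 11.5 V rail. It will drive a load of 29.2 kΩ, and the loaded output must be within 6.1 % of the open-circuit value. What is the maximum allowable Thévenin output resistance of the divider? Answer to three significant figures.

Loading drop = R_th/(R_th + R_L) ≤ 0.0610, so R_th ≤ R_L · ε/(1−ε) = 29.2 kΩ × 0.0610/0.9390 = 1.90 kΩ.
(Any R1, R2 with R2/(R1+R2) = 0.375 and R1‖R2 ≤ 1.90 kΩ will meet the spec.)

R_th ≤ 1.90 kΩ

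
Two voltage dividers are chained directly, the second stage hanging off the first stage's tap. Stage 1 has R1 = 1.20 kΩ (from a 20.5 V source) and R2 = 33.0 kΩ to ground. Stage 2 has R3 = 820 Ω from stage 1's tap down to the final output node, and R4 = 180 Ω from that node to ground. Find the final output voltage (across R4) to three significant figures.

V_out ≈ 1.65 V

Stage 2 presents R3+R4 = 1000 Ω as a load on stage 1's tap.
Stage 1's lower leg becomes R2‖(R3+R4) = 970.6 Ω, so V_mid = 20.5 × 970.6/2171 = 9.167 V.
Stage 2 is itself unloaded: V_out = V_mid × R4/(R3+R4) = 9.167 × 180/1000 = 1.65 V.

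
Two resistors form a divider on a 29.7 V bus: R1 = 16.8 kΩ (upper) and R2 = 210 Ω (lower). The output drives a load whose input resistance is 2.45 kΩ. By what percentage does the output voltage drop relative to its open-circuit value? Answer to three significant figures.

The divider's output (Thévenin) resistance is R1‖R2 = 207.4 Ω.
Fractional drop under load = R_th/(R_th + R_L) = 207.4 / (207.4 + 2450) = 0.07805.
So the output falls by 7.80 %.

7.80 %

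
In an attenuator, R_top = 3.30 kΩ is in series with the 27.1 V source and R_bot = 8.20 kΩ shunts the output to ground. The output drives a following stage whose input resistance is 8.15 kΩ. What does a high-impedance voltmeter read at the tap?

The load sits in parallel with R_bot: R_bot‖R_L = (8.20 × 8.15) / (8.20 + 8.15) = 4.087 kΩ.
V_out = 27.1 × 4.087 / (3.30 + 4.087) = 27.1 × 4.087/7.387 = 15.0 V.

V_out ≈ 15.0 V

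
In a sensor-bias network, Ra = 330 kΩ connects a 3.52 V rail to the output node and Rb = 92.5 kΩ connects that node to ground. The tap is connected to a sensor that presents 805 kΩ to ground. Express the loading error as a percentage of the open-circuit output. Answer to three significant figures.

The divider's output (Thévenin) resistance is Ra‖Rb = 72.25 kΩ.
Fractional drop under load = R_th/(R_th + R_L) = 72.25 / (72.25 + 805) = 0.08236.
So the output falls by 8.24 %.

8.24 %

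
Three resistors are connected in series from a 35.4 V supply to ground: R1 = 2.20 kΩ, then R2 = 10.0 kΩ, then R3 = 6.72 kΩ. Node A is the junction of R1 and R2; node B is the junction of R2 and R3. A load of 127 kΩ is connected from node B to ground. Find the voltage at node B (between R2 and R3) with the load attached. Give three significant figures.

V ≈ 12.2 V

At node B, R3 is in parallel with the load: R3‖R_L = 6.382 kΩ.
Below node A the resistance is R2 + (R3‖R_L) = 16.38 kΩ, so V_A = 35.4 × 16.38/18.58 = 31.21 V.
Then V_B = V_A × (R3‖R_L)/(R2 + R3‖R_L) = 31.21 × 6.382/16.38 = 12.2 V.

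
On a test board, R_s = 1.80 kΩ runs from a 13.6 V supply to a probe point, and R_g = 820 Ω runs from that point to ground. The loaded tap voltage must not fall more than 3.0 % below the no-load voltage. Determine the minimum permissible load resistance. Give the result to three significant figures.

Output resistance R_th = R_s‖R_g = (1800 × 820)/2620 = 563.4 Ω.
The fractional drop is R_th/(R_th + R_L); requiring this ≤ 0.0300 gives R_L ≥ R_th(1/0.0300 − 1) = 563.4 × 32.33 = 18.2 kΩ.

R_L(min) ≈ 18.2 kΩ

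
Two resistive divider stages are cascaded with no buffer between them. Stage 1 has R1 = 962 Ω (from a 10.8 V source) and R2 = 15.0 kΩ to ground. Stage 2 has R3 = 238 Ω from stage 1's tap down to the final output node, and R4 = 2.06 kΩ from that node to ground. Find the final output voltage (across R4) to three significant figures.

V_out ≈ 6.53 V

Stage 2 presents R3+R4 = 2298 Ω as a load on stage 1's tap.
Stage 1's lower leg becomes R2‖(R3+R4) = 1993 Ω, so V_mid = 10.8 × 1993/2955 = 7.284 V.
Stage 2 is itself unloaded: V_out = V_mid × R4/(R3+R4) = 7.284 × 2060/2298 = 6.53 V.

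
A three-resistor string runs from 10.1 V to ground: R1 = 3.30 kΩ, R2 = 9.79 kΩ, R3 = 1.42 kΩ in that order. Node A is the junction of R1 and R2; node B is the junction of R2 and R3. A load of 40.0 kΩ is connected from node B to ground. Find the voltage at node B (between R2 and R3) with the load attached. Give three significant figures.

At node B, R3 is in parallel with the load: R3‖R_L = 1.371 kΩ.
Below node A the resistance is R2 + (R3‖R_L) = 11.16 kΩ, so V_A = 10.1 × 11.16/14.46 = 7.795 V.
Then V_B = V_A × (R3‖R_L)/(R2 + R3‖R_L) = 7.795 × 1.371/11.16 = 0.958 V.

V ≈ 0.958 V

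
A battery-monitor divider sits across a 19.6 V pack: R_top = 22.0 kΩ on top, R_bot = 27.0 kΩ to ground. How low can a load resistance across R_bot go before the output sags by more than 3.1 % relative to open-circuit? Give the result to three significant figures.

R_L(min) ≈ 379 kΩ

Output resistance R_th = R_top‖R_bot = (22.0 × 27.0)/49.00 = 12.12 kΩ.
The fractional drop is R_th/(R_th + R_L); requiring this ≤ 0.0310 gives R_L ≥ R_th(1/0.0310 − 1) = 12.12 × 31.26 = 379 kΩ.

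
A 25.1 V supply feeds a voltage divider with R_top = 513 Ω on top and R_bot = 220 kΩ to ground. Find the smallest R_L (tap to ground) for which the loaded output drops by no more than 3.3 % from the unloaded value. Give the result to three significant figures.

Output resistance R_th = R_top‖R_bot = (513 × 220000)/220500 = 511.8 Ω.
The fractional drop is R_th/(R_th + R_L); requiring this ≤ 0.0330 gives R_L ≥ R_th(1/0.0330 − 1) = 511.8 × 29.30 = 15.0 kΩ.

R_L(min) ≈ 15.0 kΩ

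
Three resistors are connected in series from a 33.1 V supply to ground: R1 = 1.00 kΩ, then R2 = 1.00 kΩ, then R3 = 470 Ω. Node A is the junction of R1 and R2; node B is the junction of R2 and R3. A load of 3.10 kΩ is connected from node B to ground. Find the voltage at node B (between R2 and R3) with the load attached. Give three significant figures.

V ≈ 5.61 V

At node B, R3 is in parallel with the load: R3‖R_L = 408.1 Ω.
Below node A the resistance is R2 + (R3‖R_L) = 1408 Ω, so V_A = 33.1 × 1408/2408 = 19.35 V.
Then V_B = V_A × (R3‖R_L)/(R2 + R3‖R_L) = 19.35 × 408.1/1408 = 5.61 V.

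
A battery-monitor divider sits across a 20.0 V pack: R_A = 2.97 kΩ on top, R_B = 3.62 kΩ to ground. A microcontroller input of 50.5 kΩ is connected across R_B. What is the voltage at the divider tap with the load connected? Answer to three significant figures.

V_out ≈ 10.6 V

The load sits in parallel with R_B: R_B‖R_L = (3.62 × 50.5) / (3.62 + 50.5) = 3.378 kΩ.
V_out = 20.0 × 3.378 / (2.97 + 3.378) = 20.0 × 3.378/6.348 = 10.6 V.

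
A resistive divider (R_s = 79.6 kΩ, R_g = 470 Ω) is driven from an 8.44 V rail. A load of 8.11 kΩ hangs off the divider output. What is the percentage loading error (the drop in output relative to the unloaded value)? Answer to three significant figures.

5.45 %

The divider's output (Thévenin) resistance is R_s‖R_g = 467.2 Ω.
Fractional drop under load = R_th/(R_th + R_L) = 467.2 / (467.2 + 8110) = 0.05447.
So the output falls by 5.45 %.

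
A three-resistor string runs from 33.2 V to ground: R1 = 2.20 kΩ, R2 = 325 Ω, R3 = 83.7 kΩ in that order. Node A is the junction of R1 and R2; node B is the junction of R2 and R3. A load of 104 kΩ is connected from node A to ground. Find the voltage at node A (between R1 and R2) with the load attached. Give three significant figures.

Below node A the series string R2+R3 = 84020 Ω sits in parallel with the 104000 Ω load: 46480 Ω.
V_A = 33.2 × 46480/(2200 + 46480) = 31.7 V.

V ≈ 31.7 V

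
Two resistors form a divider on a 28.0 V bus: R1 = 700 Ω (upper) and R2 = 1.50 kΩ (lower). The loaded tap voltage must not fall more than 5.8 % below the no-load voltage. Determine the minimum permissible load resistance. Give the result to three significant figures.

Output resistance R_th = R1‖R2 = (700 × 1500)/2200 = 477.3 Ω.
The fractional drop is R_th/(R_th + R_L); requiring this ≤ 0.0580 gives R_L ≥ R_th(1/0.0580 − 1) = 477.3 × 16.24 = 7.75 kΩ.

R_L(min) ≈ 7.75 kΩ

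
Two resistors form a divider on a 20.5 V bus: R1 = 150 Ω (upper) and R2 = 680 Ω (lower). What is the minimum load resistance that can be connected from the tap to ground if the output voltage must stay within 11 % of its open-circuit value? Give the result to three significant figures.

R_L(min) ≈ 994 Ω

Output resistance R_th = R1‖R2 = (150 × 680)/830.0 = 122.9 Ω.
The fractional drop is R_th/(R_th + R_L); requiring this ≤ 0.110 gives R_L ≥ R_th(1/0.110 − 1) = 122.9 × 8.091 = 994 Ω.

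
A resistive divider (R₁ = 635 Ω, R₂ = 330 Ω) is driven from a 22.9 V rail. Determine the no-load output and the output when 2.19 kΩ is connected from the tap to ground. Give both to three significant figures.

Open-circuit: V = 22.9 × 330/(635 + 330) = 7.83 V.
With the load, R₂ becomes R₂‖R_L = 286.8 Ω, so V = 22.9 × 286.8/921.8 = 7.12 V.

Unloaded: 7.83 V; loaded: 7.12 V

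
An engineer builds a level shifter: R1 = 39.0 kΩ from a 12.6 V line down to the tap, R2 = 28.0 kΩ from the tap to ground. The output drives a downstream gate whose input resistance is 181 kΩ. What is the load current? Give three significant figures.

I_L ≈ 0.0267 mA

R2‖R_L = 24.25 kΩ; V_out = 12.6 × 24.25/63.25 = 4.831 V.
I_L = V_out / R_L = 4.831 / 181 kΩ = 0.0267 mA.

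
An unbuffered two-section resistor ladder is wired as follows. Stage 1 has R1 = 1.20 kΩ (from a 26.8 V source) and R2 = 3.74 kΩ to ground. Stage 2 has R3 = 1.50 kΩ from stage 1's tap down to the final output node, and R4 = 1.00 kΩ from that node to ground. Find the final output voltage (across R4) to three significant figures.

Stage 2 presents R3+R4 = 2.500 kΩ as a load on stage 1's tap.
Stage 1's lower leg becomes R2‖(R3+R4) = 1.498 kΩ, so V_mid = 26.8 × 1.498/2.698 = 14.88 V.
Stage 2 is itself unloaded: V_out = V_mid × R4/(R3+R4) = 14.88 × 1.00/2.500 = 5.95 V.

V_out ≈ 5.95 V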